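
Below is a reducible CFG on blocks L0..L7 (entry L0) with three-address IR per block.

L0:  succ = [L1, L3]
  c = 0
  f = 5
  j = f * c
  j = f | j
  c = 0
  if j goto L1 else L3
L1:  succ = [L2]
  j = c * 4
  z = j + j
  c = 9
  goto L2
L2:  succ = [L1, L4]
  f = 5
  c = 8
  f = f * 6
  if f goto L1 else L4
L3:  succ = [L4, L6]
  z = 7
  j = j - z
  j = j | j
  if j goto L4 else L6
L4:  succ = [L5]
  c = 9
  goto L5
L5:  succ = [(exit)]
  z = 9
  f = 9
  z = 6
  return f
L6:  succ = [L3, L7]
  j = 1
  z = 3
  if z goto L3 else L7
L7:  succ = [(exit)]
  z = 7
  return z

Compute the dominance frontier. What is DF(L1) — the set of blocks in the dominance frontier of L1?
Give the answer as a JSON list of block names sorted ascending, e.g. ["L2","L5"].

idom tree: L1←L0 L2←L1 L3←L0 L4←L0 L5←L4 L6←L3 L7←L6
Dom∩ at merges:
  L1: preds {L0,L2}: {L0} ∩ {L0,L1,L2} = {L0}; idom=L0
  L3: preds {L0,L6}: {L0} ∩ {L0,L3,L6} = {L0}; idom=L0
  L4: preds {L2,L3}: {L0,L1,L2} ∩ {L0,L3} = {L0}; idom=L0

Frontier:
  L1←L0: walk · to L0
  L1←L2: walk L2→L1 to L0
  L3←L0: walk · to L0
  L3←L6: walk L6→L3 to L0
  L4←L2: walk L2→L1 to L0
  L4←L3: walk L3 to L0
  L0 → ∅
  L1 → {L1,L4}
  L2 → {L1,L4}
  L3 → {L3,L4}
  L4 → ∅
  L5 → ∅
  L6 → {L3}
  L7 → ∅

DF(L1) = ["L1", "L4"]

Answer: ["L1", "L4"]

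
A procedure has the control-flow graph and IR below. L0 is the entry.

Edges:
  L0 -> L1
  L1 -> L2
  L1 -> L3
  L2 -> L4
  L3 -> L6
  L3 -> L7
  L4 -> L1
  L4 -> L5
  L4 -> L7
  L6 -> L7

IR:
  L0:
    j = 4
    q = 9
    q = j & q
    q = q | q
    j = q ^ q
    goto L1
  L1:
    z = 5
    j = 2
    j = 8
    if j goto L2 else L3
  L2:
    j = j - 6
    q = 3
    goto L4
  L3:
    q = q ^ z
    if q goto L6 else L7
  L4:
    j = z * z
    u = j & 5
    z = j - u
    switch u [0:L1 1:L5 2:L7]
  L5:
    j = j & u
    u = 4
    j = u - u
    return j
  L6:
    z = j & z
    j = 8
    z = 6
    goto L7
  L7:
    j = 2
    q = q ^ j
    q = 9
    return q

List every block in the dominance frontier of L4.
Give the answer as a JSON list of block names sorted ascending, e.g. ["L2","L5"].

Answer: ["L1", "L7"]

Working:
idom tree: L1←L0 L2←L1 L3←L1 L4←L2 L5←L4 L6←L3 L7←L1
Join-block Dom:
  L1: preds {L0,L4}: {L0} ∩ {L0,L1,L2,L4} = {L0}; idom=L0
  L7: preds {L3,L4,L6}: {L0,L1,L3} ∩ {L0,L1,L2,L4} ∩ {L0,L1,L3,L6} = {L0,L1}; idom=L1

DF derivation:
  L1←L0: walk · to L0
  L1←L4: walk L4→L2→L1 to L0
  L7←L3: walk L3 to L1
  L7←L4: walk L4→L2 to L1
  L7←L6: walk L6→L3 to L1
  L0: DF=∅
  L1: DF={L1}
  L2: DF={L1,L7}
  L3: DF={L7}
  L4: DF={L1,L7}
  L5: DF=∅
  L6: DF={L7}
  L7: DF=∅

DF(L4) = ["L1", "L7"]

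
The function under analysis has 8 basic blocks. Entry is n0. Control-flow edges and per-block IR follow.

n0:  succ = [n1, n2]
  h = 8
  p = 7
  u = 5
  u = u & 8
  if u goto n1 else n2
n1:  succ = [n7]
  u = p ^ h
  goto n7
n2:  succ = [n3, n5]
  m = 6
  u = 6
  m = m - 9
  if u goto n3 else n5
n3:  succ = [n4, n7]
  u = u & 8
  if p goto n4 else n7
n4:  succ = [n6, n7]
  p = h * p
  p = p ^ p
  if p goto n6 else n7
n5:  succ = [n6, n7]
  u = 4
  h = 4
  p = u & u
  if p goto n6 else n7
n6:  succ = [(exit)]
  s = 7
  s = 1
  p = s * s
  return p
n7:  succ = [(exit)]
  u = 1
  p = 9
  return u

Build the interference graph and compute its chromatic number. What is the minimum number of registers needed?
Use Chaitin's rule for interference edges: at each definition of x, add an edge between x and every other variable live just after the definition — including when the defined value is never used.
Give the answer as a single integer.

def/use:
  n0: def={h,p,u} ue=∅
  n1: def={u} ue={h,p}
  n2: def={m,u} ue=∅
  n3: def={u} ue={p,u}
  n4: def={p} ue={h,p}
  n5: def={h,p,u} ue=∅
  n6: def={p,s} ue=∅
  n7: def={p,u} ue=∅

Backward fixpoint:
  n0 li=∅ lo={h,p}
  n1 li={h,p} lo=∅
  n2 li={h,p} lo={h,p,u}
  n3 li={h,p,u} lo={h,p}
  n4 li={h,p} lo=∅
  n5 li=∅ lo=∅
  n6 li=∅ lo=∅
  n7 li=∅ lo=∅

Conflict graph:
  h↔{m,p,u}
  m↔{h,p,u}
  p↔{h,m,u}
  s↔∅
  u↔{h,m,p}

Colouring:
  lower bound: {h,m,p,u} mutually conflict ⇒ χ ≥ 4
  4-colouring: R0={h,s}  R1={m}  R2={p}  R3={u}
  χ = 4

Answer: 4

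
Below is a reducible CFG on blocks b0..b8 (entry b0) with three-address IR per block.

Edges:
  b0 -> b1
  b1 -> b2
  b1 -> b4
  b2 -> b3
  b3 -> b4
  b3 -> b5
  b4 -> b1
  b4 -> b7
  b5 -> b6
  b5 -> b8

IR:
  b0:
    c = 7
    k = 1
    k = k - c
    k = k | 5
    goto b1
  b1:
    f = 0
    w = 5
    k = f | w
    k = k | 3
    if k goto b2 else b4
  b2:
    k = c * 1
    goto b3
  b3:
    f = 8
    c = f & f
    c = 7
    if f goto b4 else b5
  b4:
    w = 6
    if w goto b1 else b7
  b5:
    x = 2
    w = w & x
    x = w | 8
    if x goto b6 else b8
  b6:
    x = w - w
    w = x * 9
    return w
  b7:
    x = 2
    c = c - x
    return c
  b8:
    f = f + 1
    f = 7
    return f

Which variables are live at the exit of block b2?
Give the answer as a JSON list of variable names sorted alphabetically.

Answer: ["w"]

Derivation:
Per-block:
  b0: def={c,k} ue=∅
  b1: def={f,k,w} ue=∅
  b2: def={k} ue={c}
  b3: def={c,f} ue=∅
  b4: def={w} ue=∅
  b5: def={w,x} ue={w}
  b6: def={w,x} ue={w}
  b7: def={c,x} ue={c}
  b8: def={f} ue={f}

Liveness:
  b0: in=∅ out={c}
  b1: in={c} out={c,w}
  b2: in={c,w} out={w}
  b3: in={w} out={c,f,w}
  b4: in={c} out={c}
  b5: in={f,w} out={f,w}
  b6: in={w} out=∅
  b7: in={c} out=∅
  b8: in={f} out=∅

live-out(b2) = ["w"]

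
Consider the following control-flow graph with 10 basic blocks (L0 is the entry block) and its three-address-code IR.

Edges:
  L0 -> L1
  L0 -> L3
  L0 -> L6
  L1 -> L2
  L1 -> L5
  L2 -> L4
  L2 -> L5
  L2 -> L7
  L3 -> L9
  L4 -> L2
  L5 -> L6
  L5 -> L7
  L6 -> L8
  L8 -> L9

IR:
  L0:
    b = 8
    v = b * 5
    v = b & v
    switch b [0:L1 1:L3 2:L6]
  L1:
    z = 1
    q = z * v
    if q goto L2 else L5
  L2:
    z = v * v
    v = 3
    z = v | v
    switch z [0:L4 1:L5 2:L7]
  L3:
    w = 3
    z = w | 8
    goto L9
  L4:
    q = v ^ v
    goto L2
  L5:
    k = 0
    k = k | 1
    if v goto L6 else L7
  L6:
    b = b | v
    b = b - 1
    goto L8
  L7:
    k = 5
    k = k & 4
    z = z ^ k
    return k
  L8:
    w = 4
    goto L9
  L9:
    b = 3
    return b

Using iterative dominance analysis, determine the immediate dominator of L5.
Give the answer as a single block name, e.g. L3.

Answer: L1

Analysis:
idom tree: L1←L0 L2←L1 L3←L0 L4←L2 L5←L1 L6←L0 L7←L1 L8←L6 L9←L0
Join-block Dom:
  L2: preds {L1,L4}: {L0,L1} ∩ {L0,L1,L2,L4} = {L0,L1}; idom=L1
  L5: preds {L1,L2}: {L0,L1} ∩ {L0,L1,L2} = {L0,L1}; idom=L1
  L6: preds {L0,L5}: {L0} ∩ {L0,L1,L5} = {L0}; idom=L0
  L7: preds {L2,L5}: {L0,L1,L2} ∩ {L0,L1,L5} = {L0,L1}; idom=L1
  L9: preds {L3,L8}: {L0,L3} ∩ {L0,L6,L8} = {L0}; idom=L0

idom(L5) = L1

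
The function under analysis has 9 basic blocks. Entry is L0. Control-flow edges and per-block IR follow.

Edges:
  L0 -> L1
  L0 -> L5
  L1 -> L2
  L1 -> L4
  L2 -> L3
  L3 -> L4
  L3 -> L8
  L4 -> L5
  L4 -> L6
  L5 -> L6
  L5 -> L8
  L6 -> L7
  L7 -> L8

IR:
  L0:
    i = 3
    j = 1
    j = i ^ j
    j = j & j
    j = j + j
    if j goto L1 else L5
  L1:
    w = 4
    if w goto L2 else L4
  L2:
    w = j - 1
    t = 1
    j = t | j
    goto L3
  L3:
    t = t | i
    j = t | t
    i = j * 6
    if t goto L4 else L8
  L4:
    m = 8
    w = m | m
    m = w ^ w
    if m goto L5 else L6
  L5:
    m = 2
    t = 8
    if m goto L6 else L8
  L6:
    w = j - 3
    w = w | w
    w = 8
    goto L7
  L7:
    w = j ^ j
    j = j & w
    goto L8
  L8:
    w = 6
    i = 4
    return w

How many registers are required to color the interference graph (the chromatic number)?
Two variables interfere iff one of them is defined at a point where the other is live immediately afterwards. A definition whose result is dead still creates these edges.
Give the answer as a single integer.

Answer: 3

Working:
def/use:
  L0: {i,j} / ∅
  L1: {w} / ∅
  L2: {j,t,w} / {j}
  L3: {i,j,t} / {i,t}
  L4: {m,w} / ∅
  L5: {m,t} / ∅
  L6: {w} / {j}
  L7: {j,w} / {j}
  L8: {i,w} / ∅

Liveness:
  L0 li=∅ lo={i,j}
  L1 li={i,j} lo={i,j}
  L2 li={i,j} lo={i,t}
  L3 li={i,t} lo={j}
  L4 li={j} lo={j}
  L5 li={j} lo={j}
  L6 li={j} lo={j}
  L7 li={j} lo=∅
  L8 li=∅ lo=∅

Interference:
  i↔{j,t,w}
  j↔{i,m,t,w}
  m↔{j,t}
  t↔{i,j,m}
  w↔{i,j}

Chromatic number:
  lower bound: {i,j,t} mutually conflict ⇒ χ ≥ 3
  assign i→R1 j→R0 m→R1 t→R2 w→R2 — no edge inside a register ⇒ χ ≤ 3
  χ = 3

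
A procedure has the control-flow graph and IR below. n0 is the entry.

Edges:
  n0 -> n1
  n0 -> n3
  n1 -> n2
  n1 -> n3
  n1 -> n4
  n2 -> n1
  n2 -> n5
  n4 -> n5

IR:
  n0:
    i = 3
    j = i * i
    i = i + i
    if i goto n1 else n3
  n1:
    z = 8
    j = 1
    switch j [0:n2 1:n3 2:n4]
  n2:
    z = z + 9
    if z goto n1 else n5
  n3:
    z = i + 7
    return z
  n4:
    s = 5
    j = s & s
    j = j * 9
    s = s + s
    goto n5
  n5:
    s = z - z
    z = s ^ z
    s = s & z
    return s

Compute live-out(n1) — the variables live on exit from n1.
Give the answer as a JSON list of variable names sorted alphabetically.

Answer: ["i", "z"]

Working:
def/use:
  n0: def={i,j} ue=∅
  n1: def={j,z} ue=∅
  n2: def={z} ue={z}
  n3: def={z} ue={i}
  n4: def={j,s} ue=∅
  n5: def={s,z} ue={z}

Backward fixpoint:
  n0 li=∅ lo={i}
  n1 li={i} lo={i,z}
  n2 li={i,z} lo={i,z}
  n3 li={i} lo=∅
  n4 li={z} lo={z}
  n5 li={z} lo=∅

live-out(n1) = ["i", "z"]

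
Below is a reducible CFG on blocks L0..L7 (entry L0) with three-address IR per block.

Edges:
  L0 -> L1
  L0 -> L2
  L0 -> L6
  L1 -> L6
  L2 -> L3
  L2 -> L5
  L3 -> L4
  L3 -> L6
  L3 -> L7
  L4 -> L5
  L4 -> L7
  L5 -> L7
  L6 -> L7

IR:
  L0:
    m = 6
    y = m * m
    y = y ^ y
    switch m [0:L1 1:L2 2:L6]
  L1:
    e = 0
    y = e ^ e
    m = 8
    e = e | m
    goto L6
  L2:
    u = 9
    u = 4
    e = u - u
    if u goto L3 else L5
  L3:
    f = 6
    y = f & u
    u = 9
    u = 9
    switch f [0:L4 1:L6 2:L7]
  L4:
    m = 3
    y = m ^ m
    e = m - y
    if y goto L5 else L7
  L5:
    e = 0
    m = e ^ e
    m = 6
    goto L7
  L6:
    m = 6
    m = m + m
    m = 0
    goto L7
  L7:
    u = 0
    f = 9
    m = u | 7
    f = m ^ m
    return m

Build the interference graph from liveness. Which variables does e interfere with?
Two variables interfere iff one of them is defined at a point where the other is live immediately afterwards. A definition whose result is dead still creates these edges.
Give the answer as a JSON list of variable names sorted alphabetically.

Answer: ["m", "u", "y"]

Derivation:
Per-block:
  L0: def={m,y} ue=∅
  L1: def={e,m,y} ue=∅
  L2: def={e,u} ue=∅
  L3: def={f,u,y} ue={u}
  L4: def={e,m,y} ue=∅
  L5: def={e,m} ue=∅
  L6: def={m} ue=∅
  L7: def={f,m,u} ue=∅

Live sets:
  L0 li=∅ lo=∅
  L1 li=∅ lo=∅
  L2 li=∅ lo={u}
  L3 li={u} lo=∅
  L4 li=∅ lo=∅
  L5 li=∅ lo=∅
  L6 li=∅ lo=∅
  L7 li=∅ lo=∅

Interfere edges:
  e↔{m,u,y}
  f↔{m,u,y}
  m↔{e,f,y}
  u↔{e,f}
  y↔{e,f,m}

N(e) = ["m", "u", "y"]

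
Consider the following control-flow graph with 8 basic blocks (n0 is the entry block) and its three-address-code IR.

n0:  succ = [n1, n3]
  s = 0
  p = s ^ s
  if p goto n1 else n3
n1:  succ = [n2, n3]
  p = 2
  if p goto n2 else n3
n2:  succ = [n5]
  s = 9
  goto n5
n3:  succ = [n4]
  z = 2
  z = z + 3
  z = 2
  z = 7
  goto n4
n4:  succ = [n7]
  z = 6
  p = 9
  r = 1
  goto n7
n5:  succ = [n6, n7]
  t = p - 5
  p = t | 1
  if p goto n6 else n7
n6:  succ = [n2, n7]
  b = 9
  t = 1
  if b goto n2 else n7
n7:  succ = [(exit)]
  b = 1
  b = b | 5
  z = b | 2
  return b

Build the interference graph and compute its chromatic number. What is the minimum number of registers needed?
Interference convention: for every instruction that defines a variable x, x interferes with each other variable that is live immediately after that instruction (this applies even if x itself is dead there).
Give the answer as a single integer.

Answer: 3

Derivation:
def/use:
  n0: def={p,s} ue=∅
  n1: def={p} ue=∅
  n2: def={s} ue=∅
  n3: def={z} ue=∅
  n4: def={p,r,z} ue=∅
  n5: def={p,t} ue={p}
  n6: def={b,t} ue=∅
  n7: def={b,z} ue=∅

Liveness:
  n0: in=∅ out=∅
  n1: in=∅ out={p}
  n2: in={p} out={p}
  n3: in=∅ out=∅
  n4: in=∅ out=∅
  n5: in={p} out={p}
  n6: in={p} out={p}
  n7: in=∅ out=∅

Interfere edges:
  b: {p,t,z}
  p: {b,s,t}
  r: ∅
  s: {p}
  t: {b,p}
  z: {b}

Chromatic number:
  {b,p,t} pairwise interfere (3-clique) ⇒ χ ≥ 3
  assign b→r0 p→r1 r→r0 s→r0 t→r2 z→r1 — no edge inside a register ⇒ χ ≤ 3
  χ = 3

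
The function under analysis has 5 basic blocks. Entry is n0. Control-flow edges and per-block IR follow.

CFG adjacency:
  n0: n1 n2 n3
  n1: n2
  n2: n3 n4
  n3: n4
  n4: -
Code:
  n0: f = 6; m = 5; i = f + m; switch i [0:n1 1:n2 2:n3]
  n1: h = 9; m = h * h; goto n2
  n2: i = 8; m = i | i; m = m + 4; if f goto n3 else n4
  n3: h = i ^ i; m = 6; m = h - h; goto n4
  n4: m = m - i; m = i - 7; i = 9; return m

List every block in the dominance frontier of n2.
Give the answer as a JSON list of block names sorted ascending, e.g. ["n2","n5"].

Answer: ["n3", "n4"]

Working:
idom tree: n1←n0 n2←n0 n3←n0 n4←n0
Join-block Dom:
  n2: preds {n0,n1}: {n0} ∩ {n0,n1} = {n0}; idom=n0
  n3: preds {n0,n2}: {n0} ∩ {n0,n2} = {n0}; idom=n0
  n4: preds {n2,n3}: {n0,n2} ∩ {n0,n3} = {n0}; idom=n0

DF walk-up:
  join n2 pred n0: · stop@n0
  join n2 pred n1: n1 stop@n0
  join n3 pred n0: · stop@n0
  join n3 pred n2: n2 stop@n0
  join n4 pred n2: n2 stop@n0
  join n4 pred n3: n3 stop@n0
  n0: DF=∅
  n1: DF={n2}
  n2: DF={n3,n4}
  n3: DF={n4}
  n4: DF=∅

DF(n2) = ["n3", "n4"]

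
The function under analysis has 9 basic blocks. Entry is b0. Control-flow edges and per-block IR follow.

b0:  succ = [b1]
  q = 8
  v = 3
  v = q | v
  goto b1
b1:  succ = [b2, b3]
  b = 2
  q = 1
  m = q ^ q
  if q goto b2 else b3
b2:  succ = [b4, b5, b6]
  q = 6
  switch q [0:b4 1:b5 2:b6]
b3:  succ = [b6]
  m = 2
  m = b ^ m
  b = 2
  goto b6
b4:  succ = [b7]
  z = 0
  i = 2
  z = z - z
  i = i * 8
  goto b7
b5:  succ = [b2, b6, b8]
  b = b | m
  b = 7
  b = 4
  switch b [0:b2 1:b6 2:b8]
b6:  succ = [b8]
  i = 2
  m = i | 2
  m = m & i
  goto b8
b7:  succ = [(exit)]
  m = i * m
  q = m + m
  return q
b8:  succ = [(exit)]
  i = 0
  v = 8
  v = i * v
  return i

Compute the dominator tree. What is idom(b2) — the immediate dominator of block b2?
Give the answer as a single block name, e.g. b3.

Answer: b1

Derivation:
idom tree: b1←b0 b2←b1 b3←b1 b4←b2 b5←b2 b6←b1 b7←b4 b8←b1
Dom at joins:
  b2: preds {b1,b5}: {b0,b1} ∩ {b0,b1,b2,b5} = {b0,b1}; idom=b1
  b6: preds {b2,b3,b5}: {b0,b1,b2} ∩ {b0,b1,b3} ∩ {b0,b1,b2,b5} = {b0,b1}; idom=b1
  b8: preds {b5,b6}: {b0,b1,b2,b5} ∩ {b0,b1,b6} = {b0,b1}; idom=b1

idom(b2) = b1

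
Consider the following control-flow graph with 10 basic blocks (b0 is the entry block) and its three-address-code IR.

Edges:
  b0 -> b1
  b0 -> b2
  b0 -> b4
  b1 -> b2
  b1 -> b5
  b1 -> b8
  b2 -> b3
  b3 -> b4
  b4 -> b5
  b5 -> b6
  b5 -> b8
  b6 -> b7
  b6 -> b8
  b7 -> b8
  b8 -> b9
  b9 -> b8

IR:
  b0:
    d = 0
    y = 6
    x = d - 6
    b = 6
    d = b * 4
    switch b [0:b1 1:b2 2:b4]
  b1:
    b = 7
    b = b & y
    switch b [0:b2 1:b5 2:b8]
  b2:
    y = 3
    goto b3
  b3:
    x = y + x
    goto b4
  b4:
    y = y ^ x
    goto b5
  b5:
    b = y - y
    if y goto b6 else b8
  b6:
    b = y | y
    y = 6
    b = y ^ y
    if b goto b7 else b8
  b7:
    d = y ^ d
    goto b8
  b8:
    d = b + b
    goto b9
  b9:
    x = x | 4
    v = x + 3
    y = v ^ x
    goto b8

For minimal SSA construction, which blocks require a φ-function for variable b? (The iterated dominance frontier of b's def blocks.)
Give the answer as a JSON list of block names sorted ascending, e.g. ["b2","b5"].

Answer: ["b2", "b4", "b5", "b8"]

Analysis:
idom tree: b1←b0 b2←b0 b3←b2 b4←b0 b5←b0 b6←b5 b7←b6 b8←b0 b9←b8
Dom∩ at merges:
  b2: preds {b0,b1}: {b0} ∩ {b0,b1} = {b0}; idom=b0
  b4: preds {b0,b3}: {b0} ∩ {b0,b2,b3} = {b0}; idom=b0
  b5: preds {b1,b4}: {b0,b1} ∩ {b0,b4} = {b0}; idom=b0
  b8: preds {b1,b5,b6,b7,b9}: {b0,b1} ∩ {b0,b5} ∩ {b0,b5,b6} ∩ {b0,b5,b6,b7} ∩ {b0,b8,b9} = {b0}; idom=b0

DF derivation:
  join b2 pred b0: · stop@b0
  join b2 pred b1: b1 stop@b0
  join b4 pred b0: · stop@b0
  join b4 pred b3: b3→b2 stop@b0
  join b5 pred b1: b1 stop@b0
  join b5 pred b4: b4 stop@b0
  join b8 pred b1: b1 stop@b0
  join b8 pred b5: b5 stop@b0
  join b8 pred b6: b6→b5 stop@b0
  join b8 pred b7: b7→b6→b5 stop@b0
  join b8 pred b9: b9→b8 stop@b0
  b0 → ∅
  b1 → {b2,b5,b8}
  b2 → {b4}
  b3 → {b4}
  b4 → {b5}
  b5 → {b8}
  b6 → {b8}
  b7 → {b8}
  b8 → {b8}
  b9 → {b8}

φ for b: defs {b0,b1,b5,b6}
  DF⁺ = {b2,b4,b5,b8}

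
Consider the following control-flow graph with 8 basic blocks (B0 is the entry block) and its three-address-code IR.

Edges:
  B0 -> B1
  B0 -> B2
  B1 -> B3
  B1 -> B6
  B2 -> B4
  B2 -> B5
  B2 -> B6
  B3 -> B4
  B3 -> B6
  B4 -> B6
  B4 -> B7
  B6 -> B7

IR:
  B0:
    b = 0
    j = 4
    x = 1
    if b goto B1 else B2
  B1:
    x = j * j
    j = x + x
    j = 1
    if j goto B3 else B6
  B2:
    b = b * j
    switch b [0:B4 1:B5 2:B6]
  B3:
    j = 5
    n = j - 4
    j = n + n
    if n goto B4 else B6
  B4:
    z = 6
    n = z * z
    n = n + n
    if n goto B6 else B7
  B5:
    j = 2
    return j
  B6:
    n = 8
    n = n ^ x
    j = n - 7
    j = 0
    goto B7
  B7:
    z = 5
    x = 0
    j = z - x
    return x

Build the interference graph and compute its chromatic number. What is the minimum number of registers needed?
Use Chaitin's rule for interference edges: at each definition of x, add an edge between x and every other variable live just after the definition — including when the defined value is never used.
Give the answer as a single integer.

Answer: 3

Analysis:
Block summaries:
  B0: {b,j,x} / ∅
  B1: {j,x} / {j}
  B2: {b} / {b,j}
  B3: {j,n} / ∅
  B4: {n,z} / ∅
  B5: {j} / ∅
  B6: {j,n} / {x}
  B7: {j,x,z} / ∅

Backward fixpoint:
  live B0: ∅→{b,j,x}
  live B1: {j}→{x}
  live B2: {b,j,x}→{x}
  live B3: {x}→{x}
  live B4: {x}→{x}
  live B5: ∅→∅
  live B6: {x}→∅
  live B7: ∅→∅

Interference:
  b↔{j,x}
  j↔{b,n,x}
  n↔{j,x}
  x↔{b,j,n,z}
  z↔{x}

Chromatic number:
  clique {b,j,x} ⇒ need ≥ 3
  3-colouring: R0={x}  R1={j,z}  R2={b,n}
  χ = 3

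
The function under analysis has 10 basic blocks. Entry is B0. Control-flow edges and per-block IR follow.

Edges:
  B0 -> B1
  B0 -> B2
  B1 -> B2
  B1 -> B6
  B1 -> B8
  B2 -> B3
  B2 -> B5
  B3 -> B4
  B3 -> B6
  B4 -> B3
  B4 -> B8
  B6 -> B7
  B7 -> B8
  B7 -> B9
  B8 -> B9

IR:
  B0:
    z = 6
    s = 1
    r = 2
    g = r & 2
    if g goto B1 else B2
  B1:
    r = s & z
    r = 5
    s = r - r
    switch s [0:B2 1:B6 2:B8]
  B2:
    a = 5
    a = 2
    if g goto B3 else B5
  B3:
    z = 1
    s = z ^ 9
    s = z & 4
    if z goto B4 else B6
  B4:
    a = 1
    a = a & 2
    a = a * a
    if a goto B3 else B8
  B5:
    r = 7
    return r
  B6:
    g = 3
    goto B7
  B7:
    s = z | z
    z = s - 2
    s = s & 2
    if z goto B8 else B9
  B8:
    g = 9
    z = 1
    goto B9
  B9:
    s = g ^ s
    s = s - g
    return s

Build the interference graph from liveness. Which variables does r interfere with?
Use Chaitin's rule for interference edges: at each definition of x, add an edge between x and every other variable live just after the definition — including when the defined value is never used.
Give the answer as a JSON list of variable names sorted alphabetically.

Block summaries:
  B0: {g,r,s,z} / ∅
  B1: {r,s} / {s,z}
  B2: {a} / {g}
  B3: {s,z} / ∅
  B4: {a} / ∅
  B5: {r} / ∅
  B6: {g} / ∅
  B7: {s,z} / {z}
  B8: {g,z} / ∅
  B9: {s} / {g,s}

Backward fixpoint:
  B0: in=∅ out={g,s,z}
  B1: in={g,s,z} out={g,s,z}
  B2: in={g} out=∅
  B3: in=∅ out={s,z}
  B4: in={s} out={s}
  B5: in=∅ out=∅
  B6: in={z} out={g,z}
  B7: in={g,z} out={g,s}
  B8: in={s} out={g,s}
  B9: in={g,s} out=∅

Interference:
  a↔{g,s}
  g↔{a,r,s,z}
  r↔{g,s,z}
  s↔{a,g,r,z}
  z↔{g,r,s}

N(r) = ["g", "s", "z"]

Answer: ["g", "s", "z"]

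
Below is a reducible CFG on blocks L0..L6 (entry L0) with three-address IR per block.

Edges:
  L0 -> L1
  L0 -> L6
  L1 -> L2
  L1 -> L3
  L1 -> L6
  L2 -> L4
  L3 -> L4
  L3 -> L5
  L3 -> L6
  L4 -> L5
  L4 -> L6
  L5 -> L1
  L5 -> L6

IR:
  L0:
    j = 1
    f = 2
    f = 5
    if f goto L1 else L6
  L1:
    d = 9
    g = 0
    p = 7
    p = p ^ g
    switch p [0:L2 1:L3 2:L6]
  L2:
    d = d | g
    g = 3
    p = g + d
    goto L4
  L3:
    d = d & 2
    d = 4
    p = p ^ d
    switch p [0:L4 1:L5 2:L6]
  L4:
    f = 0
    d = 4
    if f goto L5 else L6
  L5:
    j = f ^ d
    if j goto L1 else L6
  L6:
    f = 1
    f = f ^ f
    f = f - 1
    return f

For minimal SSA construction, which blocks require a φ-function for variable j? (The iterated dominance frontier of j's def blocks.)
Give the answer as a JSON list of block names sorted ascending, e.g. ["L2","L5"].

idom tree: L1←L0 L2←L1 L3←L1 L4←L1 L5←L1 L6←L0
Dom∩ at merges:
  L1: preds {L0,L5}: {L0} ∩ {L0,L1,L5} = {L0}; idom=L0
  L4: preds {L2,L3}: {L0,L1,L2} ∩ {L0,L1,L3} = {L0,L1}; idom=L1
  L5: preds {L3,L4}: {L0,L1,L3} ∩ {L0,L1,L4} = {L0,L1}; idom=L1
  L6: preds {L0,L1,L3,L4,L5}: {L0} ∩ {L0,L1} ∩ {L0,L1,L3} ∩ {L0,L1,L4} ∩ {L0,L1,L5} = {L0}; idom=L0

DF derivation:
  L1←L0: walk · to L0
  L1←L5: walk L5→L1 to L0
  L4←L2: walk L2 to L1
  L4←L3: walk L3 to L1
  L5←L3: walk L3 to L1
  L5←L4: walk L4 to L1
  L6←L0: walk · to L0
  L6←L1: walk L1 to L0
  L6←L3: walk L3→L1 to L0
  L6←L4: walk L4→L1 to L0
  L6←L5: walk L5→L1 to L0
  DF(L0)=∅
  DF(L1)={L1,L6}
  DF(L2)={L4}
  DF(L3)={L4,L5,L6}
  DF(L4)={L5,L6}
  DF(L5)={L1,L6}
  DF(L6)=∅

φ for j: defs {L0,L5}
  DF⁺ = {L1,L6}

Answer: ["L1", "L6"]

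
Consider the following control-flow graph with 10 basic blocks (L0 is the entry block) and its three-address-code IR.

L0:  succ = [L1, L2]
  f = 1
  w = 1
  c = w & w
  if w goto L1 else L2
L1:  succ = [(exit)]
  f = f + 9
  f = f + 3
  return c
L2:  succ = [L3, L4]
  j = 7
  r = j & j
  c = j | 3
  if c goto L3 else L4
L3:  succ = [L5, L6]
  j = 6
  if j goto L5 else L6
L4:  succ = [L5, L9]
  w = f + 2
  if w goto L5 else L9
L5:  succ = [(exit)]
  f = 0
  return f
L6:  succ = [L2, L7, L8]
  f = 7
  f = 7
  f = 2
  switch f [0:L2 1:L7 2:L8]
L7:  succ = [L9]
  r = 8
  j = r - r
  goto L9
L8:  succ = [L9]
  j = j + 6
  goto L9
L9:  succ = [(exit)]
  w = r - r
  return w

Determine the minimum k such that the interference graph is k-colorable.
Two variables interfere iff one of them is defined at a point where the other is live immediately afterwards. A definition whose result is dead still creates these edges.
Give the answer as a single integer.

Block summaries:
  L0: def={c,f,w} ue=∅
  L1: def={f} ue={c,f}
  L2: def={c,j,r} ue=∅
  L3: def={j} ue=∅
  L4: def={w} ue={f}
  L5: def={f} ue=∅
  L6: def={f} ue=∅
  L7: def={j,r} ue=∅
  L8: def={j} ue={j}
  L9: def={w} ue={r}

Backward fixpoint:
  L0 li=∅ lo={c,f}
  L1 li={c,f} lo=∅
  L2 li={f} lo={f,r}
  L3 li={r} lo={j,r}
  L4 li={f,r} lo={r}
  L5 li=∅ lo=∅
  L6 li={j,r} lo={f,j,r}
  L7 li=∅ lo={r}
  L8 li={j,r} lo={r}
  L9 li={r} lo=∅

Interfere edges:
  c: {f,r,w}
  f: {c,j,r,w}
  j: {f,r}
  r: {c,f,j,w}
  w: {c,f,r}

Registers:
  {c,f,r,w} pairwise interfere (4-clique) ⇒ χ ≥ 4
  assign c→r2 f→r0 j→r2 r→r1 w→r3 — no edge inside a register ⇒ χ ≤ 4
  χ = 4

Answer: 4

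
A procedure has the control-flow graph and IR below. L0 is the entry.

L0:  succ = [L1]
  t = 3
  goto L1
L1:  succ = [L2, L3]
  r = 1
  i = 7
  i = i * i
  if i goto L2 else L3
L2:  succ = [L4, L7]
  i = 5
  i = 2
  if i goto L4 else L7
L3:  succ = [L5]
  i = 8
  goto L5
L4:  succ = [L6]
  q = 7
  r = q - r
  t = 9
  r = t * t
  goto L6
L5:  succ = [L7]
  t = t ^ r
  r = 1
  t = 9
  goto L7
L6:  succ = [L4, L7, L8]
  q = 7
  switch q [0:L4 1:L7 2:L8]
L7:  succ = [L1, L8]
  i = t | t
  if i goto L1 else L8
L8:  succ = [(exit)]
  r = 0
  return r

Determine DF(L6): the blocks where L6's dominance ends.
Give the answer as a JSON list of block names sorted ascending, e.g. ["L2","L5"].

idom tree: L1←L0 L2←L1 L3←L1 L4←L2 L5←L3 L6←L4 L7←L1 L8←L1
Dom at joins:
  L1: preds {L0,L7}: {L0} ∩ {L0,L1,L7} = {L0}; idom=L0
  L4: preds {L2,L6}: {L0,L1,L2} ∩ {L0,L1,L2,L4,L6} = {L0,L1,L2}; idom=L2
  L7: preds {L2,L5,L6}: {L0,L1,L2} ∩ {L0,L1,L3,L5} ∩ {L0,L1,L2,L4,L6} = {L0,L1}; idom=L1
  L8: preds {L6,L7}: {L0,L1,L2,L4,L6} ∩ {L0,L1,L7} = {L0,L1}; idom=L1

DF derivation:
  join L1 pred L0: · stop@L0
  join L1 pred L7: L7→L1 stop@L0
  join L4 pred L2: · stop@L2
  join L4 pred L6: L6→L4 stop@L2
  join L7 pred L2: L2 stop@L1
  join L7 pred L5: L5→L3 stop@L1
  join L7 pred L6: L6→L4→L2 stop@L1
  join L8 pred L6: L6→L4→L2 stop@L1
  join L8 pred L7: L7 stop@L1
  DF(L0)=∅
  DF(L1)={L1}
  DF(L2)={L7,L8}
  DF(L3)={L7}
  DF(L4)={L4,L7,L8}
  DF(L5)={L7}
  DF(L6)={L4,L7,L8}
  DF(L7)={L1,L8}
  DF(L8)=∅

DF(L6) = ["L4", "L7", "L8"]

Answer: ["L4", "L7", "L8"]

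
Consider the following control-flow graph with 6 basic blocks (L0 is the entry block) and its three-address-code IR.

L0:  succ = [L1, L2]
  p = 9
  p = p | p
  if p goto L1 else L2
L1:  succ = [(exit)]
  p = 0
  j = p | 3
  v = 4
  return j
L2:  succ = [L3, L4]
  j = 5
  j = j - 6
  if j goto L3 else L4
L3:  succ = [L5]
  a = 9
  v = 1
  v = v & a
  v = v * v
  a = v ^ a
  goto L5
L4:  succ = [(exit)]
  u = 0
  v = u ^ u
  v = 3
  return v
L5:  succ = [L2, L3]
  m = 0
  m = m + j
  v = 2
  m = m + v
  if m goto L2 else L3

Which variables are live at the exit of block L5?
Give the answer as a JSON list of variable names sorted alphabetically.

Answer: ["j"]

Analysis:
Block summaries:
  L0 def {p} use ∅
  L1 def {j,p,v} use ∅
  L2 def {j} use ∅
  L3 def {a,v} use ∅
  L4 def {u,v} use ∅
  L5 def {m,v} use {j}

Liveness:
  L0: in=∅ out=∅
  L1: in=∅ out=∅
  L2: in=∅ out={j}
  L3: in={j} out={j}
  L4: in=∅ out=∅
  L5: in={j} out={j}

live-out(L5) = ["j"]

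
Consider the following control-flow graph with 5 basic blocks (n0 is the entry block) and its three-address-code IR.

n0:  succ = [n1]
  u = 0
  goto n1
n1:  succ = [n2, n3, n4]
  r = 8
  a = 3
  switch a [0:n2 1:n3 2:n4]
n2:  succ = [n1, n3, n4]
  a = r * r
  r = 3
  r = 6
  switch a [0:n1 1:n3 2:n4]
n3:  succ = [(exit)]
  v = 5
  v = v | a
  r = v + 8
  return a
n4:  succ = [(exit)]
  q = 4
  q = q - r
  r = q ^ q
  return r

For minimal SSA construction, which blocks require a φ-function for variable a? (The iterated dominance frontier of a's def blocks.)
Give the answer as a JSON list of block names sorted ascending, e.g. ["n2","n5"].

idom tree: n1←n0 n2←n1 n3←n1 n4←n1
Dom at joins:
  n1: preds {n0,n2}: {n0} ∩ {n0,n1,n2} = {n0}; idom=n0
  n3: preds {n1,n2}: {n0,n1} ∩ {n0,n1,n2} = {n0,n1}; idom=n1
  n4: preds {n1,n2}: {n0,n1} ∩ {n0,n1,n2} = {n0,n1}; idom=n1

Frontier:
  join n1 pred n0: · stop@n0
  join n1 pred n2: n2→n1 stop@n0
  join n3 pred n1: · stop@n1
  join n3 pred n2: n2 stop@n1
  join n4 pred n1: · stop@n1
  join n4 pred n2: n2 stop@n1
  DF(n0)=∅
  DF(n1)={n1}
  DF(n2)={n1,n3,n4}
  DF(n3)=∅
  DF(n4)=∅

φ for a: defs {n1,n2}
  DF⁺ = {n1,n3,n4}

Answer: ["n1", "n3", "n4"]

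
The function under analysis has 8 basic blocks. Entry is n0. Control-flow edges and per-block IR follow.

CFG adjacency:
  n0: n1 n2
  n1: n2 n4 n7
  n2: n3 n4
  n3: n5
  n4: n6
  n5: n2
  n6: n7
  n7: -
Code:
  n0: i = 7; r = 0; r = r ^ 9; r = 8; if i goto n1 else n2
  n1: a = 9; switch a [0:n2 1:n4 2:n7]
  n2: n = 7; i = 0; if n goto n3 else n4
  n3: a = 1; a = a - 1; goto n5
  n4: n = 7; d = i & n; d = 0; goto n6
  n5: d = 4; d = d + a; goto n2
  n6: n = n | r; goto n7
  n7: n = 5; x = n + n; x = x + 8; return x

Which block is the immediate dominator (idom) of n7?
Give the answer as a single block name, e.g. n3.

idom tree: n1←n0 n2←n0 n3←n2 n4←n0 n5←n3 n6←n4 n7←n0
Dom∩ at merges:
  n2: preds {n0,n1,n5}: {n0} ∩ {n0,n1} ∩ {n0,n2,n3,n5} = {n0}; idom=n0
  n4: preds {n1,n2}: {n0,n1} ∩ {n0,n2} = {n0}; idom=n0
  n7: preds {n1,n6}: {n0,n1} ∩ {n0,n4,n6} = {n0}; idom=n0

idom(n7) = n0

Answer: n0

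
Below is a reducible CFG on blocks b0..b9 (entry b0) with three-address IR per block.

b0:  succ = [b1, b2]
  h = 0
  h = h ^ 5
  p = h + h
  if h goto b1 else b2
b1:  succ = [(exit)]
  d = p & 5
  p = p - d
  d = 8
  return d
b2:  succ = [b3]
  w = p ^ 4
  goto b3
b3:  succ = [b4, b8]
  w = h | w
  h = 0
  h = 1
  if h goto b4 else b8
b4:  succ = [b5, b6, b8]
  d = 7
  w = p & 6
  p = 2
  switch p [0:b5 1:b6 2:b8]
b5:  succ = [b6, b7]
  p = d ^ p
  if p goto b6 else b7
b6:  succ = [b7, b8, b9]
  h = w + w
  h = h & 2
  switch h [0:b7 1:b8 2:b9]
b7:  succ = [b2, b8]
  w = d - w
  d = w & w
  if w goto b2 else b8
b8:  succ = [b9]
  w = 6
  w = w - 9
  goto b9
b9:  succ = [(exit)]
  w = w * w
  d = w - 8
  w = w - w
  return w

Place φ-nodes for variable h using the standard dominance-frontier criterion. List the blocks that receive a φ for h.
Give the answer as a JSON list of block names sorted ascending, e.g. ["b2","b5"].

Answer: ["b2", "b7", "b8", "b9"]

Derivation:
idom tree: b1←b0 b2←b0 b3←b2 b4←b3 b5←b4 b6←b4 b7←b4 b8←b3 b9←b3
Dom at joins:
  b2: preds {b0,b7}: {b0} ∩ {b0,b2,b3,b4,b7} = {b0}; idom=b0
  b6: preds {b4,b5}: {b0,b2,b3,b4} ∩ {b0,b2,b3,b4,b5} = {b0,b2,b3,b4}; idom=b4
  b7: preds {b5,b6}: {b0,b2,b3,b4,b5} ∩ {b0,b2,b3,b4,b6} = {b0,b2,b3,b4}; idom=b4
  b8: preds {b3,b4,b6,b7}: {b0,b2,b3} ∩ {b0,b2,b3,b4} ∩ {b0,b2,b3,b4,b6} ∩ {b0,b2,b3,b4,b7} = {b0,b2,b3}; idom=b3
  b9: preds {b6,b8}: {b0,b2,b3,b4,b6} ∩ {b0,b2,b3,b8} = {b0,b2,b3}; idom=b3

DF derivation:
  b2←b0: walk · to b0
  b2←b7: walk b7→b4→b3→b2 to b0
  b6←b4: walk · to b4
  b6←b5: walk b5 to b4
  b7←b5: walk b5 to b4
  b7←b6: walk b6 to b4
  b8←b3: walk · to b3
  b8←b4: walk b4 to b3
  b8←b6: walk b6→b4 to b3
  b8←b7: walk b7→b4 to b3
  b9←b6: walk b6→b4 to b3
  b9←b8: walk b8 to b3
  DF(b0)=∅
  DF(b1)=∅
  DF(b2)={b2}
  DF(b3)={b2}
  DF(b4)={b2,b8,b9}
  DF(b5)={b6,b7}
  DF(b6)={b7,b8,b9}
  DF(b7)={b2,b8}
  DF(b8)={b9}
  DF(b9)=∅

φ for h: defs {b0,b3,b6}
  DF⁺ = {b2,b7,b8,b9}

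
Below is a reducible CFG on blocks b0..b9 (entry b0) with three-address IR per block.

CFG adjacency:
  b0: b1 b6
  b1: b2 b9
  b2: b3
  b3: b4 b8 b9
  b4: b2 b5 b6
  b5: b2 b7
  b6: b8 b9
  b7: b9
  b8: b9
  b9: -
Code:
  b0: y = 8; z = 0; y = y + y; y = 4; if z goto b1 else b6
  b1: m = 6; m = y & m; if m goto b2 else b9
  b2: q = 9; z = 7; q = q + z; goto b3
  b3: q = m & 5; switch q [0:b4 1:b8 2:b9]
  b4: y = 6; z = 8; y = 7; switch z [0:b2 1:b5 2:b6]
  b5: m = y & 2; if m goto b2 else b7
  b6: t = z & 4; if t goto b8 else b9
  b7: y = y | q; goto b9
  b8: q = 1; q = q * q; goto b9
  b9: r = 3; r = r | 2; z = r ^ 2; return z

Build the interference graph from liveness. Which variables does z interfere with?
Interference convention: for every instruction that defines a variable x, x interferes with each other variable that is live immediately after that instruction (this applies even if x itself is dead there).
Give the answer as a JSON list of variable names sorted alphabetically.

Block summaries:
  b0: def={y,z} ue=∅
  b1: def={m} ue={y}
  b2: def={q,z} ue=∅
  b3: def={q} ue={m}
  b4: def={y,z} ue=∅
  b5: def={m} ue={y}
  b6: def={t} ue={z}
  b7: def={y} ue={q,y}
  b8: def={q} ue=∅
  b9: def={r,z} ue=∅

Liveness:
  live b0: ∅→{y,z}
  live b1: {y}→{m}
  live b2: {m}→{m}
  live b3: {m}→{m,q}
  live b4: {m,q}→{m,q,y,z}
  live b5: {q,y}→{m,q,y}
  live b6: {z}→∅
  live b7: {q,y}→∅
  live b8: ∅→∅
  live b9: ∅→∅

Conflict graph:
  m↔{q,y,z}
  q↔{m,y,z}
  r↔∅
  t↔∅
  y↔{m,q,z}
  z↔{m,q,y}

N(z) = ["m", "q", "y"]

Answer: ["m", "q", "y"]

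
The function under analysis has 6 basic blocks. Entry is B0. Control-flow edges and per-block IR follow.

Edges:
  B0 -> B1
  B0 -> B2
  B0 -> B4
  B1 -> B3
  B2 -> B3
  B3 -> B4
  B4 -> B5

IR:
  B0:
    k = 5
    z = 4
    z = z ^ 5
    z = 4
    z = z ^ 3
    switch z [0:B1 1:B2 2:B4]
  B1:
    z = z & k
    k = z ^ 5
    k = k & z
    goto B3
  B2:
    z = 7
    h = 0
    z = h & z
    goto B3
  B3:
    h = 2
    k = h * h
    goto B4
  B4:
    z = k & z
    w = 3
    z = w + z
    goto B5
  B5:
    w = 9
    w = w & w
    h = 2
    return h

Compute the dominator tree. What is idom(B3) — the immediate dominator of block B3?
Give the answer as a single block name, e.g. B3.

idom tree: B1←B0 B2←B0 B3←B0 B4←B0 B5←B4
Join-block Dom:
  B3: preds {B1,B2}: {B0,B1} ∩ {B0,B2} = {B0}; idom=B0
  B4: preds {B0,B3}: {B0} ∩ {B0,B3} = {B0}; idom=B0

idom(B3) = B0

Answer: B0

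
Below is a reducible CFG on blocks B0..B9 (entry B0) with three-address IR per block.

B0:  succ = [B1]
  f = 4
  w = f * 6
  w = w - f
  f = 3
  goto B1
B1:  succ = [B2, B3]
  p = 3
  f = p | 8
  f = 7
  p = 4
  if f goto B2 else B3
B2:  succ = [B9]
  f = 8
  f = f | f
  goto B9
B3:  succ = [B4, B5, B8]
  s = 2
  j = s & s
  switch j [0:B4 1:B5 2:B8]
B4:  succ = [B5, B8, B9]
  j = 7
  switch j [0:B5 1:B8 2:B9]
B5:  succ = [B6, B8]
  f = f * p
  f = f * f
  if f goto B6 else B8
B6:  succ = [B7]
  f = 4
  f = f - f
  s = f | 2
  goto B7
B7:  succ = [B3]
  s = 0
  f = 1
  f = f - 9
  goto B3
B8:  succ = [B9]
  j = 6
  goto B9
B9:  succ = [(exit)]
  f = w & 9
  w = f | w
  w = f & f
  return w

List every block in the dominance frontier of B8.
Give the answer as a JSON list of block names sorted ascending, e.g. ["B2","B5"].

Answer: ["B9"]

Working:
idom tree: B1←B0 B2←B1 B3←B1 B4←B3 B5←B3 B6←B5 B7←B6 B8←B3 B9←B1
Dom∩ at merges:
  B3: preds {B1,B7}: {B0,B1} ∩ {B0,B1,B3,B5,B6,B7} = {B0,B1}; idom=B1
  B5: preds {B3,B4}: {B0,B1,B3} ∩ {B0,B1,B3,B4} = {B0,B1,B3}; idom=B3
  B8: preds {B3,B4,B5}: {B0,B1,B3} ∩ {B0,B1,B3,B4} ∩ {B0,B1,B3,B5} = {B0,B1,B3}; idom=B3
  B9: preds {B2,B4,B8}: {B0,B1,B2} ∩ {B0,B1,B3,B4} ∩ {B0,B1,B3,B8} = {B0,B1}; idom=B1

Frontier:
  join B3 pred B1: · stop@B1
  join B3 pred B7: B7→B6→B5→B3 stop@B1
  join B5 pred B3: · stop@B3
  join B5 pred B4: B4 stop@B3
  join B8 pred B3: · stop@B3
  join B8 pred B4: B4 stop@B3
  join B8 pred B5: B5 stop@B3
  join B9 pred B2: B2 stop@B1
  join B9 pred B4: B4→B3 stop@B1
  join B9 pred B8: B8→B3 stop@B1
  DF(B0)=∅
  DF(B1)=∅
  DF(B2)={B9}
  DF(B3)={B3,B9}
  DF(B4)={B5,B8,B9}
  DF(B5)={B3,B8}
  DF(B6)={B3}
  DF(B7)={B3}
  DF(B8)={B9}
  DF(B9)=∅

DF(B8) = ["B9"]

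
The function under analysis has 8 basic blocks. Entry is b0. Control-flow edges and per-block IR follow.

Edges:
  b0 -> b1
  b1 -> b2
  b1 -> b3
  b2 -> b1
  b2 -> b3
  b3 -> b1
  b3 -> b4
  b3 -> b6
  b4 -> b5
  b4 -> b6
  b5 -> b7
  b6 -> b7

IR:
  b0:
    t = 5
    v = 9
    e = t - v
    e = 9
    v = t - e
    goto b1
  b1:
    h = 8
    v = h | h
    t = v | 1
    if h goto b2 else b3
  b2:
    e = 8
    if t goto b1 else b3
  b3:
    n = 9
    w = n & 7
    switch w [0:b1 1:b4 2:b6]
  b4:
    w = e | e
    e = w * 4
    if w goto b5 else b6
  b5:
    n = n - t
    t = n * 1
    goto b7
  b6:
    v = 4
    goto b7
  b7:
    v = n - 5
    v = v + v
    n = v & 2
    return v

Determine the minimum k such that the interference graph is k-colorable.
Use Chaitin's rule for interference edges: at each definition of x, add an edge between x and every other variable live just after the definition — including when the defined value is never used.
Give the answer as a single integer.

Per-block:
  b0 def {e,t,v} use ∅
  b1 def {h,t,v} use ∅
  b2 def {e} use {t}
  b3 def {n,w} use ∅
  b4 def {e,w} use {e}
  b5 def {n,t} use {n,t}
  b6 def {v} use ∅
  b7 def {n,v} use {n}

Live sets:
  live b0: ∅→{e}
  live b1: {e}→{e,t}
  live b2: {t}→{e,t}
  live b3: {e,t}→{e,n,t}
  live b4: {e,n,t}→{n,t}
  live b5: {n,t}→{n}
  live b6: {n}→{n}
  live b7: {n}→∅

Interfere edges:
  e — {h,n,t,v,w}
  h — {e,t,v}
  n — {e,t,v,w}
  t — {e,h,n,v,w}
  v — {e,h,n,t}
  w — {e,n,t}

Colouring:
  {e,h,t,v} pairwise interfere (4-clique) ⇒ χ ≥ 4
  4-colouring: r0={e}  r1={t}  r2={h,n}  r3={v,w}
  χ = 4

Answer: 4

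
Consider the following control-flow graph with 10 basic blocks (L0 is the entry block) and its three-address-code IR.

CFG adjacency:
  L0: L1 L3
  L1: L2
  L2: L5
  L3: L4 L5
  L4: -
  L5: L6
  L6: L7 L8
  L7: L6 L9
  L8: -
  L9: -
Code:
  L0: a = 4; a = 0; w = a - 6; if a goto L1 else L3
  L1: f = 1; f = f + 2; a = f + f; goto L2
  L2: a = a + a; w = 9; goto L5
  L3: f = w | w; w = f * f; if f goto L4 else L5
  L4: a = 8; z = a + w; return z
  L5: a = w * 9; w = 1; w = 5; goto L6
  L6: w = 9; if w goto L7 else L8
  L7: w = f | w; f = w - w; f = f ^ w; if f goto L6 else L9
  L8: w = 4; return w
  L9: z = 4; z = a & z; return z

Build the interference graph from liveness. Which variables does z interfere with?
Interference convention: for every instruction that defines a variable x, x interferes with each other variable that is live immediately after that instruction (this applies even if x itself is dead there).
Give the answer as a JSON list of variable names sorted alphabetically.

Answer: ["a"]

Analysis:
Block summaries:
  L0: {a,w} / ∅
  L1: {a,f} / ∅
  L2: {a,w} / {a}
  L3: {f,w} / {w}
  L4: {a,z} / {w}
  L5: {a,w} / {w}
  L6: {w} / ∅
  L7: {f,w} / {f,w}
  L8: {w} / ∅
  L9: {z} / {a}

Live sets:
  live L0: ∅→{w}
  live L1: ∅→{a,f}
  live L2: {a,f}→{f,w}
  live L3: {w}→{f,w}
  live L4: {w}→∅
  live L5: {f,w}→{a,f}
  live L6: {a,f}→{a,f,w}
  live L7: {a,f,w}→{a,f}
  live L8: ∅→∅
  live L9: {a}→∅

Interfere edges:
  a — {f,w,z}
  f — {a,w}
  w — {a,f}
  z — {a}

N(z) = ["a"]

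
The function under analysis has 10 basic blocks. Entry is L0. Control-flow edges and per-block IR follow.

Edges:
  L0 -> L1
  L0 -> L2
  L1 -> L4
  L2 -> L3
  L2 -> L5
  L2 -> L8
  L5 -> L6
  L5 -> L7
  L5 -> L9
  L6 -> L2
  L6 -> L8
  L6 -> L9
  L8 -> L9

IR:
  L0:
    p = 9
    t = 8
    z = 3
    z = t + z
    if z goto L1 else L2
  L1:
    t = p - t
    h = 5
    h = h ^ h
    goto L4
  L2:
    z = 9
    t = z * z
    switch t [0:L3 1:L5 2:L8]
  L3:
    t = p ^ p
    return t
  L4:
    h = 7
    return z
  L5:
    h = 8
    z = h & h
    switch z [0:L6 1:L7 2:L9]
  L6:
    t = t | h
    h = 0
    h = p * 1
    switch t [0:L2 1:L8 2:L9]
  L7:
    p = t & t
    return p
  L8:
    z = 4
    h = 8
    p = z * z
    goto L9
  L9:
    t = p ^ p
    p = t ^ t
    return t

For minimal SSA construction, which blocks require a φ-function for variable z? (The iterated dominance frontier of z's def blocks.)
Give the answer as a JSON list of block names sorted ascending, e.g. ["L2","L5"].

idom tree: L1←L0 L2←L0 L3←L2 L4←L1 L5←L2 L6←L5 L7←L5 L8←L2 L9←L2
Dom at joins:
  L2: preds {L0,L6}: {L0} ∩ {L0,L2,L5,L6} = {L0}; idom=L0
  L8: preds {L2,L6}: {L0,L2} ∩ {L0,L2,L5,L6} = {L0,L2}; idom=L2
  L9: preds {L5,L6,L8}: {L0,L2,L5} ∩ {L0,L2,L5,L6} ∩ {L0,L2,L8} = {L0,L2}; idom=L2

DF walk-up:
  L2←L0: walk · to L0
  L2←L6: walk L6→L5→L2 to L0
  L8←L2: walk · to L2
  L8←L6: walk L6→L5 to L2
  L9←L5: walk L5 to L2
  L9←L6: walk L6→L5 to L2
  L9←L8: walk L8 to L2
  L0: DF=∅
  L1: DF=∅
  L2: DF={L2}
  L3: DF=∅
  L4: DF=∅
  L5: DF={L2,L8,L9}
  L6: DF={L2,L8,L9}
  L7: DF=∅
  L8: DF={L9}
  L9: DF=∅

φ for z: defs {L0,L2,L5,L8}
  DF⁺ = {L2,L8,L9}

Answer: ["L2", "L8", "L9"]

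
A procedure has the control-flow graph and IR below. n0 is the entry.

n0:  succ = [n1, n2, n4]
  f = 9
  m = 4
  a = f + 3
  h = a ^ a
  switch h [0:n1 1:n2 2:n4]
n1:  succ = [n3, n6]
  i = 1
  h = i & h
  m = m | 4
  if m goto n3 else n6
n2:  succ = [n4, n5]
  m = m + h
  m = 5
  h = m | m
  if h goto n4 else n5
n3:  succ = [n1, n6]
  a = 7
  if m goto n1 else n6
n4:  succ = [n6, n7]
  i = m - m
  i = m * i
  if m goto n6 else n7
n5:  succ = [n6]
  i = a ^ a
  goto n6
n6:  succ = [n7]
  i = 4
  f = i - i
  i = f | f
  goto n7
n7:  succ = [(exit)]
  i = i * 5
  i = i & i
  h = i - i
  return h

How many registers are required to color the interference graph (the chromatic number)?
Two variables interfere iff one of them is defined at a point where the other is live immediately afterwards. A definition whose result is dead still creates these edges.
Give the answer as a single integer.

Block summaries:
  n0: {a,f,h,m} / ∅
  n1: {h,i,m} / {h,m}
  n2: {h,m} / {h,m}
  n3: {a} / {m}
  n4: {i} / {m}
  n5: {i} / {a}
  n6: {f,i} / ∅
  n7: {h,i} / {i}

Liveness:
  live n0: ∅→{a,h,m}
  live n1: {h,m}→{h,m}
  live n2: {a,h,m}→{a,m}
  live n3: {h,m}→{h,m}
  live n4: {m}→{i}
  live n5: {a}→∅
  live n6: ∅→{i}
  live n7: {i}→∅

Interference:
  a: {h,m}
  f: {m}
  h: {a,i,m}
  i: {h,m}
  m: {a,f,h,i}

Chromatic number:
  lower bound: {a,h,m} mutually conflict ⇒ χ ≥ 3
  assign a→R2 f→R1 h→R1 i→R2 m→R0 — no edge inside a register ⇒ χ ≤ 3
  χ = 3

Answer: 3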